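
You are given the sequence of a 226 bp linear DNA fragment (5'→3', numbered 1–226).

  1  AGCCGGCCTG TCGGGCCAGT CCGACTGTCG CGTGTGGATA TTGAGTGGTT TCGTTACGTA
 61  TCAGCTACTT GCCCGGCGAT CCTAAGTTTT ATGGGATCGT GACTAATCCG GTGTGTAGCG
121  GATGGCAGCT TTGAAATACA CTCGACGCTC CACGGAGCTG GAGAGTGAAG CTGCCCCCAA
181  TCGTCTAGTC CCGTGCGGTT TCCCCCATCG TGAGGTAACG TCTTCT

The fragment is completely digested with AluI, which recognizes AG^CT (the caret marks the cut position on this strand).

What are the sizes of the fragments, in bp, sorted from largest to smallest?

AluI sites (AGCT) start at positions 63, 127, 156, 169.
AluI cuts after base 2 of each site, so after positions 64, 128, 157, 170.
Linear molecule, 4 cuts → 5 fragments:
  1–64 → 64 bp
  65–128 → 64 bp
  129–157 → 29 bp
  158–170 → 13 bp
  171–226 → 56 bp
Sorted largest to smallest: 64, 64, 56, 29, 13 bp.

64, 64, 56, 29, 13 bp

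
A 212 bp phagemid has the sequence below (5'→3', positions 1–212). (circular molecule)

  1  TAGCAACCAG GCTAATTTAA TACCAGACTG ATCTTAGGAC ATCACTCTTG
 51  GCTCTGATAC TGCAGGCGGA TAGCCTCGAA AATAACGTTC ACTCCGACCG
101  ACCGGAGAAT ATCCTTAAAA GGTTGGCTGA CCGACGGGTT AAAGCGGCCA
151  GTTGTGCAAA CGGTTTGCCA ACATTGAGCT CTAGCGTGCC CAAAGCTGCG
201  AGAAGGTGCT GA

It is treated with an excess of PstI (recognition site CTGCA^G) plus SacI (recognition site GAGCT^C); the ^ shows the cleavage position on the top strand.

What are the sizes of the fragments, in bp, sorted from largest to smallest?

The PstI site (CTGCAG) starts at position 60.
PstI cuts after base 5 of each site (before the last base), so after position 64.
The SacI site (GAGCTC) starts at position 176.
SacI cuts after base 5 of each site (before the last base), so after position 180.
Combined cut positions: 64, 180.
Circular molecule, 2 cuts → 2 fragments:
  65–180 → 116 bp
  181–212 then 1–64 → 32 + 64 = 96 bp
Sorted largest to smallest: 116, 96 bp.

116, 96 bp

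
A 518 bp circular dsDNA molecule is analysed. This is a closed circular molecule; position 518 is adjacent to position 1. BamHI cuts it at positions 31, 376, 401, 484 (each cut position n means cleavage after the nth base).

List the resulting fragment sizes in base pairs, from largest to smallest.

Circular molecule, 4 cuts → 4 fragments:
  376 − 31 = 345 bp
  401 − 376 = 25 bp
  484 − 401 = 83 bp
  wrap: 518 − 484 + 31 = 65 bp
Sorted largest to smallest: 345, 83, 65, 25 bp.

345, 83, 65, 25 bp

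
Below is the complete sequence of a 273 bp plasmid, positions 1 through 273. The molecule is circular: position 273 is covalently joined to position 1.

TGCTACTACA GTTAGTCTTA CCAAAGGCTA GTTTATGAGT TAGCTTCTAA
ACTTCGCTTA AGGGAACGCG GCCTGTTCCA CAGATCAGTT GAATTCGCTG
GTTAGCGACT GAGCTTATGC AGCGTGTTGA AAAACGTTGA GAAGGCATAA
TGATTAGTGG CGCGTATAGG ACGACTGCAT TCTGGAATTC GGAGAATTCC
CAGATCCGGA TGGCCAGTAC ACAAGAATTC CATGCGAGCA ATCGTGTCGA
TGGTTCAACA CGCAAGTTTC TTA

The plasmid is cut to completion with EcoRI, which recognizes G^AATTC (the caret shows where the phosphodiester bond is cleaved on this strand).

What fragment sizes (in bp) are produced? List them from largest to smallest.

139, 94, 31, 9 bp

EcoRI sites (GAATTC) start at positions 91, 185, 194, 225.
EcoRI cuts after the first base of each site, so after positions 91, 185, 194, 225.
Circular molecule, 4 cuts → 4 fragments:
  92–185 → 94 bp
  186–194 → 9 bp
  195–225 → 31 bp
  226–273 then 1–91 → 48 + 91 = 139 bp
Sorted largest to smallest: 139, 94, 31, 9 bp.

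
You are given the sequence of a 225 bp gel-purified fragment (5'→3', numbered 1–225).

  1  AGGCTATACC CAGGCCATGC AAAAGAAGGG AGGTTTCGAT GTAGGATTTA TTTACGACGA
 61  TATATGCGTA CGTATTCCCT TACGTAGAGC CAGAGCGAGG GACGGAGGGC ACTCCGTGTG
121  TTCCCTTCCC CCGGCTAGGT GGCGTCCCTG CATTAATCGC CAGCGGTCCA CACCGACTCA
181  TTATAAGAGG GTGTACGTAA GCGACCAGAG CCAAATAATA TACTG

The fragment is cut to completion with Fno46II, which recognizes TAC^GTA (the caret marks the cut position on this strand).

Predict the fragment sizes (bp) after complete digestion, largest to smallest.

113, 71, 29, 12 bp

Fno46II sites (TACGTA) start at positions 69, 81, 194.
Fno46II cuts after base 3 of each site, so after positions 71, 83, 196.
Linear molecule, 3 cuts → 4 fragments:
  1–71 → 71 bp
  72–83 → 12 bp
  84–196 → 113 bp
  197–225 → 29 bp
Sorted largest to smallest: 113, 71, 29, 12 bp.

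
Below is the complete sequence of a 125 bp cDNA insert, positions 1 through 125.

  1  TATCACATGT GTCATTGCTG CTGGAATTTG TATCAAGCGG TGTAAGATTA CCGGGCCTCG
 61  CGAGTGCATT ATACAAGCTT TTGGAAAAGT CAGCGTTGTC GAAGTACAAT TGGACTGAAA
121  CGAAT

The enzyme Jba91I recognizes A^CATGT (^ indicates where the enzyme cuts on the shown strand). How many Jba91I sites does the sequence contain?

ACATGT occurs starting at position 5.
Jba91I cuts at 1 site.

1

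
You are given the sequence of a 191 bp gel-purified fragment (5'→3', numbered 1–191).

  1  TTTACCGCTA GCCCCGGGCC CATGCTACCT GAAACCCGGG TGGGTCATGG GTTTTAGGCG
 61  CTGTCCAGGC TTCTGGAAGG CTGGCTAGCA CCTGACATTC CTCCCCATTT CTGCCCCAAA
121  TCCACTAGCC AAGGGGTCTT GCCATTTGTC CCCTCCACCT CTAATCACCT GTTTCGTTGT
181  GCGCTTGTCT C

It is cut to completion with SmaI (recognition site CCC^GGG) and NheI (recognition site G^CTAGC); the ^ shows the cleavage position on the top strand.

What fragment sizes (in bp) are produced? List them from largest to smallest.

107, 47, 22, 8, 7 bp

SmaI sites (CCCGGG) start at positions 13, 35.
SmaI cuts after base 3 of each site, so after positions 15, 37.
NheI sites (GCTAGC) start at positions 7, 84.
NheI cuts after the first base of each site, so after positions 7, 84.
Combined cut positions: 7, 15, 37, 84.
Linear molecule, 4 cuts → 5 fragments:
  1–7 → 7 bp
  8–15 → 8 bp
  16–37 → 22 bp
  38–84 → 47 bp
  85–191 → 107 bp
Sorted largest to smallest: 107, 47, 22, 8, 7 bp.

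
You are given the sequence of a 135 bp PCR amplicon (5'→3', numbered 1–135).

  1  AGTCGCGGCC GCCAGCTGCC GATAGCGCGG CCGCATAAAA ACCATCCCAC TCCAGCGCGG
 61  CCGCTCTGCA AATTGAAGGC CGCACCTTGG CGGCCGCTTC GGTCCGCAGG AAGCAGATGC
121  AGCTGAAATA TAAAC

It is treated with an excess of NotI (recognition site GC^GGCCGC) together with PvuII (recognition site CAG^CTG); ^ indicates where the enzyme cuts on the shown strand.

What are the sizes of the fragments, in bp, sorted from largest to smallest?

33, 31, 30, 13, 13, 9, 6 bp

NotI sites (GCGGCCGC) start at positions 5, 27, 57, 90.
NotI cuts after base 2 of each site, so after positions 6, 28, 58, 91.
PvuII sites (CAGCTG) start at positions 13, 120.
PvuII cuts after base 3 of each site, so after positions 15, 122.
Combined cut positions: 6, 15, 28, 58, 91, 122.
Linear molecule, 6 cuts → 7 fragments:
  1–6 → 6 bp
  7–15 → 9 bp
  16–28 → 13 bp
  29–58 → 30 bp
  59–91 → 33 bp
  92–122 → 31 bp
  123–135 → 13 bp
Sorted largest to smallest: 33, 31, 30, 13, 13, 9, 6 bp.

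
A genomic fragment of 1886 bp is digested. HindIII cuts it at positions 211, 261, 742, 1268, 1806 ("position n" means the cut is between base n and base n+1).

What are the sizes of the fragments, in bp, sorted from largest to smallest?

538, 526, 481, 211, 80, 50 bp

Linear molecule, 5 cuts → 6 fragments:
  211 − 0 = 211 bp
  261 − 211 = 50 bp
  742 − 261 = 481 bp
  1268 − 742 = 526 bp
  1806 − 1268 = 538 bp
  1886 − 1806 = 80 bp
Sorted largest to smallest: 538, 526, 481, 211, 80, 50 bp.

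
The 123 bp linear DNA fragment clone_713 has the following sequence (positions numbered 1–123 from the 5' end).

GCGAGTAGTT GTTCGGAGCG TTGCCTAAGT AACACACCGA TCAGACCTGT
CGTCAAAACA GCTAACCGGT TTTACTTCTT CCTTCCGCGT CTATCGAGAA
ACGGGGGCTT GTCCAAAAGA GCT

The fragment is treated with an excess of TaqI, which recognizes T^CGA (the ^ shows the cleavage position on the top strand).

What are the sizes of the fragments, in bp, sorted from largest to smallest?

94, 29 bp

The TaqI site (TCGA) starts at position 94.
TaqI cuts after the first base of each site, so after position 94.
Linear molecule, 1 cut → 2 fragments:
  1–94 → 94 bp
  95–123 → 29 bp
Sorted largest to smallest: 94, 29 bp.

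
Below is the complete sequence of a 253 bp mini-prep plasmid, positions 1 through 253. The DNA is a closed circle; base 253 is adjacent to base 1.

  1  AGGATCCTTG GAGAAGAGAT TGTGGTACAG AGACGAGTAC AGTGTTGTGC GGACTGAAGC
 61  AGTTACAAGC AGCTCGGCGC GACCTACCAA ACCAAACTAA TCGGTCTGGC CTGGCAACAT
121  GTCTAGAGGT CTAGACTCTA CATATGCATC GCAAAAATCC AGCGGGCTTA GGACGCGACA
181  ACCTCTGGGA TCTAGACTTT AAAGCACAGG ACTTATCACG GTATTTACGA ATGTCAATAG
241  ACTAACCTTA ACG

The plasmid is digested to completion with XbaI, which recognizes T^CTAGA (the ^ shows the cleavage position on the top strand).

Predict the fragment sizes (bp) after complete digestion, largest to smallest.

XbaI sites (TCTAGA) start at positions 122, 130, 191.
XbaI cuts after the first base of each site, so after positions 122, 130, 191.
Circular molecule, 3 cuts → 3 fragments:
  123–130 → 8 bp
  131–191 → 61 bp
  192–253 then 1–122 → 62 + 122 = 184 bp
Sorted largest to smallest: 184, 61, 8 bp.

184, 61, 8 bp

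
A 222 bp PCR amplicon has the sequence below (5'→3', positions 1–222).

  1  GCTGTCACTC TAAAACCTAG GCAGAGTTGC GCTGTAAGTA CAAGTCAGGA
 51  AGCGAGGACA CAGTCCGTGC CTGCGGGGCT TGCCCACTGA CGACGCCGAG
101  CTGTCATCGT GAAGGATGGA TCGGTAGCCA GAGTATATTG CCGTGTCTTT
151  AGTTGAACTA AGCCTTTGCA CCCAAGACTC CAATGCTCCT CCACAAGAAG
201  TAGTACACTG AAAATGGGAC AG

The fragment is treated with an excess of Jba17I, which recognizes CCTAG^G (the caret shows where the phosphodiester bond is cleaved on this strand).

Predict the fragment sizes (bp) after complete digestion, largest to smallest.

202, 20 bp

The Jba17I site (CCTAGG) starts at position 16.
Jba17I cuts after base 5 of each site (before the last base), so after position 20.
Linear molecule, 1 cut → 2 fragments:
  1–20 → 20 bp
  21–222 → 202 bp
Sorted largest to smallest: 202, 20 bp.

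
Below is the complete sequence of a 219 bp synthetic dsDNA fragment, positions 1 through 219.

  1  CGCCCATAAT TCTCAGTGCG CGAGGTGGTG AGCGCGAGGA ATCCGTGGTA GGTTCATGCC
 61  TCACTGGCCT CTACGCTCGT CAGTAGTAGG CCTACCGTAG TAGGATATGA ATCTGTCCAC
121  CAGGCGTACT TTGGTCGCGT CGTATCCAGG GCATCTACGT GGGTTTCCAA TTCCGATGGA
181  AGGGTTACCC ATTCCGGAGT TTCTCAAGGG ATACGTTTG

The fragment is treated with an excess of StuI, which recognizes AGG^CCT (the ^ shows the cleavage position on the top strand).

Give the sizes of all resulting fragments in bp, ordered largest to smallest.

The StuI site (AGGCCT) starts at position 88.
StuI cuts after base 3 of each site, so after position 90.
Linear molecule, 1 cut → 2 fragments:
  1–90 → 90 bp
  91–219 → 129 bp
Sorted largest to smallest: 129, 90 bp.

129, 90 bp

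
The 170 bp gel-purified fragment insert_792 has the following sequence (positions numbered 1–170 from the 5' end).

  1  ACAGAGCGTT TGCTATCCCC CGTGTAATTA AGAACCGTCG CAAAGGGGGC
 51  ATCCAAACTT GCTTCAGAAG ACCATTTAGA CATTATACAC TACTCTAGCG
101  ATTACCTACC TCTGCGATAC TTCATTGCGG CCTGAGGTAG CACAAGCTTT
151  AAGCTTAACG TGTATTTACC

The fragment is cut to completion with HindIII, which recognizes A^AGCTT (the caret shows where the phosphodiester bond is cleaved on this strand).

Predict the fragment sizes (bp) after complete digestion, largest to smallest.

144, 19, 7 bp

HindIII sites (AAGCTT) start at positions 144, 151.
HindIII cuts after the first base of each site, so after positions 144, 151.
Linear molecule, 2 cuts → 3 fragments:
  1–144 → 144 bp
  145–151 → 7 bp
  152–170 → 19 bp
Sorted largest to smallest: 144, 19, 7 bp.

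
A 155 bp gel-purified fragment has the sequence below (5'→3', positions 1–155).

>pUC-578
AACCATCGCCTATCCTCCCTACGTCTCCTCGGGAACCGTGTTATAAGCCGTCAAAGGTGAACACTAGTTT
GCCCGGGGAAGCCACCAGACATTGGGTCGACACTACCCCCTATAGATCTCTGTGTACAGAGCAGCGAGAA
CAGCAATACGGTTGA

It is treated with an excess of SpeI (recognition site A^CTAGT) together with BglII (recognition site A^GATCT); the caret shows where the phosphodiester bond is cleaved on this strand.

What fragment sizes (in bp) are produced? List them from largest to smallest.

63, 51, 41 bp

The SpeI site (ACTAGT) starts at position 63.
SpeI cuts after the first base of each site, so after position 63.
The BglII site (AGATCT) starts at position 114.
BglII cuts after the first base of each site, so after position 114.
Combined cut positions: 63, 114.
Linear molecule, 2 cuts → 3 fragments:
  1–63 → 63 bp
  64–114 → 51 bp
  115–155 → 41 bp
Sorted largest to smallest: 63, 51, 41 bp.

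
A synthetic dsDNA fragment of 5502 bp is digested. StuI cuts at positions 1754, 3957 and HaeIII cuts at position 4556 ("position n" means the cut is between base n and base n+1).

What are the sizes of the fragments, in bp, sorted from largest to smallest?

2203, 1754, 946, 599 bp

Combined cut positions (sorted): 1754, 3957, 4556.
Linear molecule, 3 cuts → 4 fragments:
  1754 − 0 = 1754 bp
  3957 − 1754 = 2203 bp
  4556 − 3957 = 599 bp
  5502 − 4556 = 946 bp
Sorted largest to smallest: 2203, 1754, 946, 599 bp.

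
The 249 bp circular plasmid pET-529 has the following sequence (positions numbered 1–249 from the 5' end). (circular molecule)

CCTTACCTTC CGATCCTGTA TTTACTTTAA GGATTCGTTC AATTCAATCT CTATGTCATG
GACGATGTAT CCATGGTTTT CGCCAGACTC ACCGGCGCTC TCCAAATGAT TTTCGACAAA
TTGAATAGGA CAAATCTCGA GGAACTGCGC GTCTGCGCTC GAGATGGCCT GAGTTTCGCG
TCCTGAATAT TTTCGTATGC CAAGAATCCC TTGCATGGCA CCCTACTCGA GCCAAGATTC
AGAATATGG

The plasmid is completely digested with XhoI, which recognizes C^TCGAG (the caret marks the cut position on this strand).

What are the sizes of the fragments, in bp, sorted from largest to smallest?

XhoI sites (CTCGAG) start at positions 136, 158, 226.
XhoI cuts after the first base of each site, so after positions 136, 158, 226.
Circular molecule, 3 cuts → 3 fragments:
  137–158 → 22 bp
  159–226 → 68 bp
  227–249 then 1–136 → 23 + 136 = 159 bp
Sorted largest to smallest: 159, 68, 22 bp.

159, 68, 22 bp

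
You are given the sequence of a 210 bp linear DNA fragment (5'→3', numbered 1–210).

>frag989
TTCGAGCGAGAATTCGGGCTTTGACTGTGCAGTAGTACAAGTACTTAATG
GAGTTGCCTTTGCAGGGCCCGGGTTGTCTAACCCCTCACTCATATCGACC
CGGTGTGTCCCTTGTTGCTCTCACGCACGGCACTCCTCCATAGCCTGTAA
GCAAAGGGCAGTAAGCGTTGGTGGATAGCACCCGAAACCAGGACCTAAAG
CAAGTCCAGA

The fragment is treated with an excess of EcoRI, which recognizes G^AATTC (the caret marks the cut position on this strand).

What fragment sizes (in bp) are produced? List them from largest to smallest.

The EcoRI site (GAATTC) starts at position 10.
EcoRI cuts after the first base of each site, so after position 10.
Linear molecule, 1 cut → 2 fragments:
  1–10 → 10 bp
  11–210 → 200 bp
Sorted largest to smallest: 200, 10 bp.

200, 10 bp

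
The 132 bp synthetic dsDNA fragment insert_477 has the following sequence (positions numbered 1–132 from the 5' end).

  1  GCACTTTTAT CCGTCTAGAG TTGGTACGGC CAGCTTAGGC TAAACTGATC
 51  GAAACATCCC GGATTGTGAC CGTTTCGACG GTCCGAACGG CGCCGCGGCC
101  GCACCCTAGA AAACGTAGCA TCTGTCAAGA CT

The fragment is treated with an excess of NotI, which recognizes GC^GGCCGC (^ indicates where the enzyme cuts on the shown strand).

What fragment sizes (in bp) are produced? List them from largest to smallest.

The NotI site (GCGGCCGC) starts at position 95.
NotI cuts after base 2 of each site, so after position 96.
Linear molecule, 1 cut → 2 fragments:
  1–96 → 96 bp
  97–132 → 36 bp
Sorted largest to smallest: 96, 36 bp.

96, 36 bp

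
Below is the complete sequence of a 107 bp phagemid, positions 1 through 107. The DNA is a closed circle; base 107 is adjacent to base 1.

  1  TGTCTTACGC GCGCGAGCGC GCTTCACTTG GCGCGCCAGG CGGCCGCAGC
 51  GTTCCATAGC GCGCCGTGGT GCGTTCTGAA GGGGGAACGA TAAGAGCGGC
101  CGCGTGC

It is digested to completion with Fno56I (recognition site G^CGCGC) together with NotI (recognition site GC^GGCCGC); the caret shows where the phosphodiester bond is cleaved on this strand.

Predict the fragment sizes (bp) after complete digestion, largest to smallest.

38, 19, 18, 14, 10, 8 bp

Fno56I sites (GCGCGC) start at positions 9, 17, 31, 59.
Fno56I cuts after the first base of each site, so after positions 9, 17, 31, 59.
NotI sites (GCGGCCGC) start at positions 40, 96.
NotI cuts after base 2 of each site, so after positions 41, 97.
Combined cut positions: 9, 17, 31, 41, 59, 97.
Circular molecule, 6 cuts → 6 fragments:
  10–17 → 8 bp
  18–31 → 14 bp
  32–41 → 10 bp
  42–59 → 18 bp
  60–97 → 38 bp
  98–107 then 1–9 → 10 + 9 = 19 bp
Sorted largest to smallest: 38, 19, 18, 14, 10, 8 bp.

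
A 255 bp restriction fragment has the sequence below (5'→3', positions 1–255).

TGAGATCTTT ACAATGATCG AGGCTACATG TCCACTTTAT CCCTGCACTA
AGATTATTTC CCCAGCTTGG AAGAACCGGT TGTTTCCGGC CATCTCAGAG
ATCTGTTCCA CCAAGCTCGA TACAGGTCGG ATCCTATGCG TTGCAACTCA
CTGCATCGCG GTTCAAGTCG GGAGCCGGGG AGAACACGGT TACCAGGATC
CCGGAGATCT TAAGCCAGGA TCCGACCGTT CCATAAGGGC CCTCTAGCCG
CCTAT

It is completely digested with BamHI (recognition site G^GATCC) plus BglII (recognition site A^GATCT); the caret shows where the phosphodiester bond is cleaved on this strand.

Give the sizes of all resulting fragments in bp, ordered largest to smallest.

BamHI sites (GGATCC) start at positions 129, 196, 218.
BamHI cuts after the first base of each site, so after positions 129, 196, 218.
BglII sites (AGATCT) start at positions 3, 99, 205.
BglII cuts after the first base of each site, so after positions 3, 99, 205.
Combined cut positions: 3, 99, 129, 196, 205, 218.
Linear molecule, 6 cuts → 7 fragments:
  1–3 → 3 bp
  4–99 → 96 bp
  100–129 → 30 bp
  130–196 → 67 bp
  197–205 → 9 bp
  206–218 → 13 bp
  219–255 → 37 bp
Sorted largest to smallest: 96, 67, 37, 30, 13, 9, 3 bp.

96, 67, 37, 30, 13, 9, 3 bp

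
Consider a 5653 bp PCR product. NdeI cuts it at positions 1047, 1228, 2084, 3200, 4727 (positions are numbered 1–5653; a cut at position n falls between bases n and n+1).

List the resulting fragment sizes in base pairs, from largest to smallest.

1527, 1116, 1047, 926, 856, 181 bp

Linear molecule, 5 cuts → 6 fragments:
  1047 − 0 = 1047 bp
  1228 − 1047 = 181 bp
  2084 − 1228 = 856 bp
  3200 − 2084 = 1116 bp
  4727 − 3200 = 1527 bp
  5653 − 4727 = 926 bp
Sorted largest to smallest: 1527, 1116, 1047, 926, 856, 181 bp.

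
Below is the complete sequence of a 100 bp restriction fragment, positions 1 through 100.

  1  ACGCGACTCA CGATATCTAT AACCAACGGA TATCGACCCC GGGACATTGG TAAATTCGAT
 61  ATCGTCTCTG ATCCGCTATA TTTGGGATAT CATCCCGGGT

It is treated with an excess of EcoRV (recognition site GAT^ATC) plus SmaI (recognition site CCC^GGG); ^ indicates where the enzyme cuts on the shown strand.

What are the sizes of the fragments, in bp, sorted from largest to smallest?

EcoRV sites (GATATC) start at positions 12, 29, 58, 86.
EcoRV cuts after base 3 of each site, so after positions 14, 31, 60, 88.
SmaI sites (CCCGGG) start at positions 38, 94.
SmaI cuts after base 3 of each site, so after positions 40, 96.
Combined cut positions: 14, 31, 40, 60, 88, 96.
Linear molecule, 6 cuts → 7 fragments:
  1–14 → 14 bp
  15–31 → 17 bp
  32–40 → 9 bp
  41–60 → 20 bp
  61–88 → 28 bp
  89–96 → 8 bp
  97–100 → 4 bp
Sorted largest to smallest: 28, 20, 17, 14, 9, 8, 4 bp.

28, 20, 17, 14, 9, 8, 4 bp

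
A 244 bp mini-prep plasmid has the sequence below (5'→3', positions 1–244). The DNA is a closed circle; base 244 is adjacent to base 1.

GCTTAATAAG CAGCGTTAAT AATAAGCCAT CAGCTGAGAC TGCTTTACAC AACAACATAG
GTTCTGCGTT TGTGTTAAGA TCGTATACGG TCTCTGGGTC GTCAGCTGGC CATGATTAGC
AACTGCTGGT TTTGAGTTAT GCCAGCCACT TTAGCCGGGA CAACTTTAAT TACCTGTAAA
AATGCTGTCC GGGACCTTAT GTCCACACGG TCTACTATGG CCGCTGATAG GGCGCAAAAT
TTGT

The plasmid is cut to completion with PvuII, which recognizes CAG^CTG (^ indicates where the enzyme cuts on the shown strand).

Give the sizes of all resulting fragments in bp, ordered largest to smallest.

PvuII sites (CAGCTG) start at positions 31, 103.
PvuII cuts after base 3 of each site, so after positions 33, 105.
Circular molecule, 2 cuts → 2 fragments:
  34–105 → 72 bp
  106–244 then 1–33 → 139 + 33 = 172 bp
Sorted largest to smallest: 172, 72 bp.

172, 72 bp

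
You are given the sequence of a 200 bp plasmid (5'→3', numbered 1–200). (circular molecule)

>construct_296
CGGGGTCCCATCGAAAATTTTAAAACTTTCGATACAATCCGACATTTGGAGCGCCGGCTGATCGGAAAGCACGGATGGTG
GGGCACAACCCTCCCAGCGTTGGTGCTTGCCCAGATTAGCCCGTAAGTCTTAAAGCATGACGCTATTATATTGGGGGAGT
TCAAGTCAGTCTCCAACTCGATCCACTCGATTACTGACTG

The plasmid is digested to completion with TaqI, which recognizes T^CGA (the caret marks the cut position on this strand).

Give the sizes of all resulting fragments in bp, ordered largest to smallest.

TaqI sites (TCGA) start at positions 11, 29, 178, 187.
TaqI cuts after the first base of each site, so after positions 11, 29, 178, 187.
Circular molecule, 4 cuts → 4 fragments:
  12–29 → 18 bp
  30–178 → 149 bp
  179–187 → 9 bp
  188–200 then 1–11 → 13 + 11 = 24 bp
Sorted largest to smallest: 149, 24, 18, 9 bp.

149, 24, 18, 9 bp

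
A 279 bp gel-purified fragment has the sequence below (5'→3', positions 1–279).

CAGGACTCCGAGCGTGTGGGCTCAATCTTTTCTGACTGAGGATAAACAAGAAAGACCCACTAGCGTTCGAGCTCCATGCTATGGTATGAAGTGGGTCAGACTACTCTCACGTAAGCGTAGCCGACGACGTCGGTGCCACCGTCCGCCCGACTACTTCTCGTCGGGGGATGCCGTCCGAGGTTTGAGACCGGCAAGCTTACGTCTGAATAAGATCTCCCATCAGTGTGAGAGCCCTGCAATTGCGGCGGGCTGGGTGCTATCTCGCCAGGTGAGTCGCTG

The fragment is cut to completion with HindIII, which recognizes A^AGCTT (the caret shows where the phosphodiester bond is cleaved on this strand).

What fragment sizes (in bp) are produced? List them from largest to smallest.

The HindIII site (AAGCTT) starts at position 193.
HindIII cuts after the first base of each site, so after position 193.
Linear molecule, 1 cut → 2 fragments:
  1–193 → 193 bp
  194–279 → 86 bp
Sorted largest to smallest: 193, 86 bp.

193, 86 bp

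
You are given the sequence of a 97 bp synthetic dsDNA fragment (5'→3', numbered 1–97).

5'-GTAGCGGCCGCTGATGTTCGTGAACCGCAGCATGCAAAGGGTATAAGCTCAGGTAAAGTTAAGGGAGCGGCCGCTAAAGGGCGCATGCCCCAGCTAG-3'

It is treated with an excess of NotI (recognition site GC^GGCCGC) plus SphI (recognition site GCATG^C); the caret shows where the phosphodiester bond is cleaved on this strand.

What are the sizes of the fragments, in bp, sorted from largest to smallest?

34, 29, 19, 10, 5 bp

NotI sites (GCGGCCGC) start at positions 4, 67.
NotI cuts after base 2 of each site, so after positions 5, 68.
SphI sites (GCATGC) start at positions 30, 83.
SphI cuts after base 5 of each site (before the last base), so after positions 34, 87.
Combined cut positions: 5, 34, 68, 87.
Linear molecule, 4 cuts → 5 fragments:
  1–5 → 5 bp
  6–34 → 29 bp
  35–68 → 34 bp
  69–87 → 19 bp
  88–97 → 10 bp
Sorted largest to smallest: 34, 29, 19, 10, 5 bp.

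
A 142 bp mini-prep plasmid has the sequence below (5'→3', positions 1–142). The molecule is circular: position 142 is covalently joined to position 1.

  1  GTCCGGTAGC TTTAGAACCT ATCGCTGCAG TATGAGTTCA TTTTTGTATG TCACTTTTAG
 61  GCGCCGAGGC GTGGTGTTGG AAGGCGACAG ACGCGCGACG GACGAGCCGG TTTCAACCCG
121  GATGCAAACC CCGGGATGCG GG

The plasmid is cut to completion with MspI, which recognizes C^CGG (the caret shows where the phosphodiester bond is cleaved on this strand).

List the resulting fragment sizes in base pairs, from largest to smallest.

104, 14, 13, 11 bp

MspI sites (CCGG) start at positions 3, 107, 118, 131.
MspI cuts after the first base of each site, so after positions 3, 107, 118, 131.
Circular molecule, 4 cuts → 4 fragments:
  4–107 → 104 bp
  108–118 → 11 bp
  119–131 → 13 bp
  132–142 then 1–3 → 11 + 3 = 14 bp
Sorted largest to smallest: 104, 14, 13, 11 bp.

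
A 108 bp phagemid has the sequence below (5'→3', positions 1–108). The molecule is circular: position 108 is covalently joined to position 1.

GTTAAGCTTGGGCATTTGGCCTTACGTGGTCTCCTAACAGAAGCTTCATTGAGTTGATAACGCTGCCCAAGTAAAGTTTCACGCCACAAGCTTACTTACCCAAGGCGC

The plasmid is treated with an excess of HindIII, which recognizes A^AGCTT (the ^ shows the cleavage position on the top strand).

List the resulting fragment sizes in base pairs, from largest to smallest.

47, 37, 24 bp

HindIII sites (AAGCTT) start at positions 4, 41, 88.
HindIII cuts after the first base of each site, so after positions 4, 41, 88.
Circular molecule, 3 cuts → 3 fragments:
  5–41 → 37 bp
  42–88 → 47 bp
  89–108 then 1–4 → 20 + 4 = 24 bp
Sorted largest to smallest: 47, 37, 24 bp.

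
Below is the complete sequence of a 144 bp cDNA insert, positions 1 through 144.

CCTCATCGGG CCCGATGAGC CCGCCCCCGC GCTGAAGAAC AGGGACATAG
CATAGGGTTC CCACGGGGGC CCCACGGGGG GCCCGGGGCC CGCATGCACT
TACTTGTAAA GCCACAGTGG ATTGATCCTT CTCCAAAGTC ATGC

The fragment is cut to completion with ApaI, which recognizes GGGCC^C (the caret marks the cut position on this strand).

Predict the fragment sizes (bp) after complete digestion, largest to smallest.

59, 54, 12, 12, 7 bp

ApaI sites (GGGCCC) start at positions 8, 67, 79, 86.
ApaI cuts after base 5 of each site (before the last base), so after positions 12, 71, 83, 90.
Linear molecule, 4 cuts → 5 fragments:
  1–12 → 12 bp
  13–71 → 59 bp
  72–83 → 12 bp
  84–90 → 7 bp
  91–144 → 54 bp
Sorted largest to smallest: 59, 54, 12, 12, 7 bp.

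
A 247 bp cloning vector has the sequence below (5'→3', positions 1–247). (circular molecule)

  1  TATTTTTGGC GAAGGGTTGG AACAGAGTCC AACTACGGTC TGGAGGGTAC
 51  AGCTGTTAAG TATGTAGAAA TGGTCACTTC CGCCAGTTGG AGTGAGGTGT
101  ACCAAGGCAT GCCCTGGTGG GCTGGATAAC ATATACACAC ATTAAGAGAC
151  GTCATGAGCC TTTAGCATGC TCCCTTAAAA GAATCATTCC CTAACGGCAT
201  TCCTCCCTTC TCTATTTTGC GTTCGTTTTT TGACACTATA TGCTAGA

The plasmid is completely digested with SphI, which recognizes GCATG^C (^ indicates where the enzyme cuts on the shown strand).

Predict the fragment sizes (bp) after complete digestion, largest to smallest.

SphI sites (GCATGC) start at positions 107, 165.
SphI cuts after base 5 of each site (before the last base), so after positions 111, 169.
Circular molecule, 2 cuts → 2 fragments:
  112–169 → 58 bp
  170–247 then 1–111 → 78 + 111 = 189 bp
Sorted largest to smallest: 189, 58 bp.

189, 58 bp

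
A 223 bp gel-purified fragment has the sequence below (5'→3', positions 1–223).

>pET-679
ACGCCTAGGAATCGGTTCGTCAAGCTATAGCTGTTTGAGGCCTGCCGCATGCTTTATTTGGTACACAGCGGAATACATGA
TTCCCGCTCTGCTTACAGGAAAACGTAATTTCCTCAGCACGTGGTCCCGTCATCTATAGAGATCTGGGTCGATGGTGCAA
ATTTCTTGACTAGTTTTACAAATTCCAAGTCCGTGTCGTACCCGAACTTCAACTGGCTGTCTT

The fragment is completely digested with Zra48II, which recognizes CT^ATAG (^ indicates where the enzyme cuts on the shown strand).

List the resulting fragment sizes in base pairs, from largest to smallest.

109, 88, 26 bp

Zra48II sites (CTATAG) start at positions 25, 134.
Zra48II cuts after base 2 of each site, so after positions 26, 135.
Linear molecule, 2 cuts → 3 fragments:
  1–26 → 26 bp
  27–135 → 109 bp
  136–223 → 88 bp
Sorted largest to smallest: 109, 88, 26 bp.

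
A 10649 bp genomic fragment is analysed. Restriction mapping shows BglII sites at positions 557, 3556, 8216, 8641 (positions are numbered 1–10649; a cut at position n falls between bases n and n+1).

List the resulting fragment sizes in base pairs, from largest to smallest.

Linear molecule, 4 cuts → 5 fragments:
  557 − 0 = 557 bp
  3556 − 557 = 2999 bp
  8216 − 3556 = 4660 bp
  8641 − 8216 = 425 bp
  10649 − 8641 = 2008 bp
Sorted largest to smallest: 4660, 2999, 2008, 557, 425 bp.

4660, 2999, 2008, 557, 425 bp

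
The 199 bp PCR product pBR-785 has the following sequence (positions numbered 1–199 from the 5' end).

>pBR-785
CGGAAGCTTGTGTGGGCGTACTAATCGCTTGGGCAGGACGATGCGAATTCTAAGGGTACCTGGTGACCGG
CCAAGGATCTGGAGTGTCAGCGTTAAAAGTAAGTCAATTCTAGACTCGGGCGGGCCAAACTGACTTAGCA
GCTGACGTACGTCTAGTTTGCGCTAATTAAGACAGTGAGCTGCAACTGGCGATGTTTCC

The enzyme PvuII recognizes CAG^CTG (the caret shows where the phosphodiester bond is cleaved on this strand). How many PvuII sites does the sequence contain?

CAGCTG occurs starting at position 139.
PvuII cuts at 1 site.

1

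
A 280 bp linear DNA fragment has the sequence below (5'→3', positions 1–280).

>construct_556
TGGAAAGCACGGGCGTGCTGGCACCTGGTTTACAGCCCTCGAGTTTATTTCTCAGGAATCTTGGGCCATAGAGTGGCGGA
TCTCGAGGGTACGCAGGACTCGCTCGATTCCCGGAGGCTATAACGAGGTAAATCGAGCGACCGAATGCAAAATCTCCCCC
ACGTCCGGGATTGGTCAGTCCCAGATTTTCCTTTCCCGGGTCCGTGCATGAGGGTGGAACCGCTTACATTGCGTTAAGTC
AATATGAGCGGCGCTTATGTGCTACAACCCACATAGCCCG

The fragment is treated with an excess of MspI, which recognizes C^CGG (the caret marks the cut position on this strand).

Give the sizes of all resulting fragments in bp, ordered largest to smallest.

MspI sites (CCGG) start at positions 111, 165, 196.
MspI cuts after the first base of each site, so after positions 111, 165, 196.
Linear molecule, 3 cuts → 4 fragments:
  1–111 → 111 bp
  112–165 → 54 bp
  166–196 → 31 bp
  197–280 → 84 bp
Sorted largest to smallest: 111, 84, 54, 31 bp.

111, 84, 54, 31 bp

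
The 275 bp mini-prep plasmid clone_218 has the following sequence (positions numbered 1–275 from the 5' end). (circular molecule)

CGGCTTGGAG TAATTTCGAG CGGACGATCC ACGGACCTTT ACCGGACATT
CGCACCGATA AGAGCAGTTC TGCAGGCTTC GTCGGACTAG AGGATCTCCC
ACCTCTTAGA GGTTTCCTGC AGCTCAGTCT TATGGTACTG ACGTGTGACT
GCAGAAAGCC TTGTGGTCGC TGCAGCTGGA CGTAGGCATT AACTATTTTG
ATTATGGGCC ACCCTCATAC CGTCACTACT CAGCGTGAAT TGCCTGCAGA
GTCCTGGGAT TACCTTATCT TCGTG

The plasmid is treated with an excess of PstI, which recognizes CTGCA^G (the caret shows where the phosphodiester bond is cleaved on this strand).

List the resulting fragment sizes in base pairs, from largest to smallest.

PstI sites (CTGCAG) start at positions 70, 117, 149, 170, 244.
PstI cuts after base 5 of each site (before the last base), so after positions 74, 121, 153, 174, 248.
Circular molecule, 5 cuts → 5 fragments:
  75–121 → 47 bp
  122–153 → 32 bp
  154–174 → 21 bp
  175–248 → 74 bp
  249–275 then 1–74 → 27 + 74 = 101 bp
Sorted largest to smallest: 101, 74, 47, 32, 21 bp.

101, 74, 47, 32, 21 bp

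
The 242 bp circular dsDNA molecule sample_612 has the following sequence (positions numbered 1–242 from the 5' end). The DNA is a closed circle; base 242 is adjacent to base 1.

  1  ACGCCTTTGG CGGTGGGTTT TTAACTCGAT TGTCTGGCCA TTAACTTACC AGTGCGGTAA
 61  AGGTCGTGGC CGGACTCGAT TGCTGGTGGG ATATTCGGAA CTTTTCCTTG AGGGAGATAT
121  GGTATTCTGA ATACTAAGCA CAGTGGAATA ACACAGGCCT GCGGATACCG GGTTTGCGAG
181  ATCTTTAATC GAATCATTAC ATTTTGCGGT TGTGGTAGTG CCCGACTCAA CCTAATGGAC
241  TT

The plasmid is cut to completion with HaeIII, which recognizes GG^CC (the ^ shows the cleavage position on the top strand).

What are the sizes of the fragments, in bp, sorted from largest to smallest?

122, 88, 32 bp

HaeIII sites (GGCC) start at positions 36, 68, 156.
HaeIII cuts after base 2 of each site, so after positions 37, 69, 157.
Circular molecule, 3 cuts → 3 fragments:
  38–69 → 32 bp
  70–157 → 88 bp
  158–242 then 1–37 → 85 + 37 = 122 bp
Sorted largest to smallest: 122, 88, 32 bp.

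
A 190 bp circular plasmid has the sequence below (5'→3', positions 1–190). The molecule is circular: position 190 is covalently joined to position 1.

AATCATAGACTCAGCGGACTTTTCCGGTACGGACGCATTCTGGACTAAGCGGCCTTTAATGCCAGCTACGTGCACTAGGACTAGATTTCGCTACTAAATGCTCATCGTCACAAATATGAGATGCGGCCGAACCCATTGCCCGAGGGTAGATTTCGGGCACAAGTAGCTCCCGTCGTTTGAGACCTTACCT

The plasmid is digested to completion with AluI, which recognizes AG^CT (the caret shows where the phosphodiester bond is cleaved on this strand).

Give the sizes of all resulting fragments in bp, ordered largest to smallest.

101, 89 bp

AluI sites (AGCT) start at positions 64, 165.
AluI cuts after base 2 of each site, so after positions 65, 166.
Circular molecule, 2 cuts → 2 fragments:
  66–166 → 101 bp
  167–190 then 1–65 → 24 + 65 = 89 bp
Sorted largest to smallest: 101, 89 bp.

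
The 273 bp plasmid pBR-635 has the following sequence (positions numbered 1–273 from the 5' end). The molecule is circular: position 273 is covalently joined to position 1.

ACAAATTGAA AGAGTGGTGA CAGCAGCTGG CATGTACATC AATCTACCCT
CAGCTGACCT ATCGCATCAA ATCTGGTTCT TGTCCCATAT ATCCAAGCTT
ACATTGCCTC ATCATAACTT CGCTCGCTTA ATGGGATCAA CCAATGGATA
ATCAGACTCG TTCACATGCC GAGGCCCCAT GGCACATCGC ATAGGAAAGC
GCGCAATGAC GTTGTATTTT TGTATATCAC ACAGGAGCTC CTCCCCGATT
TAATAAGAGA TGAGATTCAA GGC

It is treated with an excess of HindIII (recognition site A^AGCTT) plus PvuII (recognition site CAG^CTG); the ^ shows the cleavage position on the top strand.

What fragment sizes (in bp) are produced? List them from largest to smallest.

The HindIII site (AAGCTT) starts at position 95.
HindIII cuts after the first base of each site, so after position 95.
PvuII sites (CAGCTG) start at positions 24, 51.
PvuII cuts after base 3 of each site, so after positions 26, 53.
Combined cut positions: 26, 53, 95.
Circular molecule, 3 cuts → 3 fragments:
  27–53 → 27 bp
  54–95 → 42 bp
  96–273 then 1–26 → 178 + 26 = 204 bp
Sorted largest to smallest: 204, 42, 27 bp.

204, 42, 27 bp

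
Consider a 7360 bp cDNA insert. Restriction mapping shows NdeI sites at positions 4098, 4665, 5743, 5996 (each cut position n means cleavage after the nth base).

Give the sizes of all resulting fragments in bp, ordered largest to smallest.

4098, 1364, 1078, 567, 253 bp

Linear molecule, 4 cuts → 5 fragments:
  4098 − 0 = 4098 bp
  4665 − 4098 = 567 bp
  5743 − 4665 = 1078 bp
  5996 − 5743 = 253 bp
  7360 − 5996 = 1364 bp
Sorted largest to smallest: 4098, 1364, 1078, 567, 253 bp.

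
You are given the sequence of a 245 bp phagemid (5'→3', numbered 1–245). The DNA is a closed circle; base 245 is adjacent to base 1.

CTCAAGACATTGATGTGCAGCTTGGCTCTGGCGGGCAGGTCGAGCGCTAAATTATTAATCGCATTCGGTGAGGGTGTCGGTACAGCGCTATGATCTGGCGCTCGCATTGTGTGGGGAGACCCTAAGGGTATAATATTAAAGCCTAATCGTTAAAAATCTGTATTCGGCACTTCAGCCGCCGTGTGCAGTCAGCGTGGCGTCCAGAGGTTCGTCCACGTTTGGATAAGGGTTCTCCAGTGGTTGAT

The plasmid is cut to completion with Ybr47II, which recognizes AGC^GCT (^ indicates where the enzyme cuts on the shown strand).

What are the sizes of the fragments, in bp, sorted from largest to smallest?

Ybr47II sites (AGCGCT) start at positions 43, 84.
Ybr47II cuts after base 3 of each site, so after positions 45, 86.
Circular molecule, 2 cuts → 2 fragments:
  46–86 → 41 bp
  87–245 then 1–45 → 159 + 45 = 204 bp
Sorted largest to smallest: 204, 41 bp.

204, 41 bp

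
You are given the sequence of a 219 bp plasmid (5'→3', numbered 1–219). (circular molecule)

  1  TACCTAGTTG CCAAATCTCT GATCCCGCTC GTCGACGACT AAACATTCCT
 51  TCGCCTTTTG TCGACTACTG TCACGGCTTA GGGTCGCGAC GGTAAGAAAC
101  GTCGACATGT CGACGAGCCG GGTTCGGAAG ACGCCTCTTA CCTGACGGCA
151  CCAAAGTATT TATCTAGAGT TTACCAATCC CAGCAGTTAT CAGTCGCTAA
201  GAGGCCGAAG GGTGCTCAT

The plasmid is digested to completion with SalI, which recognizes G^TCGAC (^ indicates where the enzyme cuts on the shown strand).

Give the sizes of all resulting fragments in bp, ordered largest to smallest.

141, 41, 29, 8 bp

SalI sites (GTCGAC) start at positions 31, 60, 101, 109.
SalI cuts after the first base of each site, so after positions 31, 60, 101, 109.
Circular molecule, 4 cuts → 4 fragments:
  32–60 → 29 bp
  61–101 → 41 bp
  102–109 → 8 bp
  110–219 then 1–31 → 110 + 31 = 141 bp
Sorted largest to smallest: 141, 41, 29, 8 bp.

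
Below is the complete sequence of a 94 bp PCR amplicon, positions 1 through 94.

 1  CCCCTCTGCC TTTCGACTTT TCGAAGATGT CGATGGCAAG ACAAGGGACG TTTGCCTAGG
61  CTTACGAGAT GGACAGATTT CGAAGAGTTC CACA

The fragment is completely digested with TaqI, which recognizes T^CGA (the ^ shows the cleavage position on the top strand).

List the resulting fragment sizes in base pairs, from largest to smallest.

50, 14, 13, 9, 8 bp

TaqI sites (TCGA) start at positions 13, 21, 30, 80.
TaqI cuts after the first base of each site, so after positions 13, 21, 30, 80.
Linear molecule, 4 cuts → 5 fragments:
  1–13 → 13 bp
  14–21 → 8 bp
  22–30 → 9 bp
  31–80 → 50 bp
  81–94 → 14 bp
Sorted largest to smallest: 50, 14, 13, 9, 8 bp.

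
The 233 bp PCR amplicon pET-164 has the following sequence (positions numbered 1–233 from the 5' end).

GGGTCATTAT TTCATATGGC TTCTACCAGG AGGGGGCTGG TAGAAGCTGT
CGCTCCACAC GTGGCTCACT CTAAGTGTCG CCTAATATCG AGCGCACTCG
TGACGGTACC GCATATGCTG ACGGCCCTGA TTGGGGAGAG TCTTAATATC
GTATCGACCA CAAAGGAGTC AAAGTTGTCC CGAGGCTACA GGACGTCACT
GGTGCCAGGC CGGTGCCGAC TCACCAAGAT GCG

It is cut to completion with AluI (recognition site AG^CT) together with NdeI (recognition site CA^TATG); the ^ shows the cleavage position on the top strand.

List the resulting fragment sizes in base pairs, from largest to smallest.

120, 67, 32, 14 bp

The AluI site (AGCT) starts at position 45.
AluI cuts after base 2 of each site, so after position 46.
NdeI sites (CATATG) start at positions 13, 112.
NdeI cuts after base 2 of each site, so after positions 14, 113.
Combined cut positions: 14, 46, 113.
Linear molecule, 3 cuts → 4 fragments:
  1–14 → 14 bp
  15–46 → 32 bp
  47–113 → 67 bp
  114–233 → 120 bp
Sorted largest to smallest: 120, 67, 32, 14 bp.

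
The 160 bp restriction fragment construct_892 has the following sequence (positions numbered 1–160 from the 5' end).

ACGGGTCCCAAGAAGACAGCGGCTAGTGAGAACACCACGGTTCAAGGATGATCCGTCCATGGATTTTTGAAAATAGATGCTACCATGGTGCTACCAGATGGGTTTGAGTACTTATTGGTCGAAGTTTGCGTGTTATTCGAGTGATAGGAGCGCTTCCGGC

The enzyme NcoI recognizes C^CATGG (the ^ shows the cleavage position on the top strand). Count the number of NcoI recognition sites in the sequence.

CCATGG occurs starting at positions 57, 83.
NcoI cuts at 2 sites.

2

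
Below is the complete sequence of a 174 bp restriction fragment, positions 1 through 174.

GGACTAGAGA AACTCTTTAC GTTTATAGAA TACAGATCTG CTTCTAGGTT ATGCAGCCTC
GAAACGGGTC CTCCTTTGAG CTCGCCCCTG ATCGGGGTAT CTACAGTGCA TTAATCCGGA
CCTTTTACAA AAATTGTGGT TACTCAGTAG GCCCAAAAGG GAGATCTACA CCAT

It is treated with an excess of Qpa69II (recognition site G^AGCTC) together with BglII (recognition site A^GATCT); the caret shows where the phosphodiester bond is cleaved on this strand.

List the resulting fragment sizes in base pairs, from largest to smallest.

84, 44, 34, 12 bp

The Qpa69II site (GAGCTC) starts at position 78.
Qpa69II cuts after the first base of each site, so after position 78.
BglII sites (AGATCT) start at positions 34, 162.
BglII cuts after the first base of each site, so after positions 34, 162.
Combined cut positions: 34, 78, 162.
Linear molecule, 3 cuts → 4 fragments:
  1–34 → 34 bp
  35–78 → 44 bp
  79–162 → 84 bp
  163–174 → 12 bp
Sorted largest to smallest: 84, 44, 34, 12 bp.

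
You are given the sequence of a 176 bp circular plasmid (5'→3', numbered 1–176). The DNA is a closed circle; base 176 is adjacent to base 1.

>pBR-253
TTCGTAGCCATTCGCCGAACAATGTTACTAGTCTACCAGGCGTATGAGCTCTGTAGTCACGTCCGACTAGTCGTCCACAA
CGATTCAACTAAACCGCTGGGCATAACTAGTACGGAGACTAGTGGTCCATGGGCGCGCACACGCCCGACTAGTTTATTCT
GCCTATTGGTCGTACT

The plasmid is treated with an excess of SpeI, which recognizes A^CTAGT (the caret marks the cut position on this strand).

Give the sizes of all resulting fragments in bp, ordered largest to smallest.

55, 40, 39, 30, 12 bp

SpeI sites (ACTAGT) start at positions 27, 66, 106, 118, 148.
SpeI cuts after the first base of each site, so after positions 27, 66, 106, 118, 148.
Circular molecule, 5 cuts → 5 fragments:
  28–66 → 39 bp
  67–106 → 40 bp
  107–118 → 12 bp
  119–148 → 30 bp
  149–176 then 1–27 → 28 + 27 = 55 bp
Sorted largest to smallest: 55, 40, 39, 30, 12 bp.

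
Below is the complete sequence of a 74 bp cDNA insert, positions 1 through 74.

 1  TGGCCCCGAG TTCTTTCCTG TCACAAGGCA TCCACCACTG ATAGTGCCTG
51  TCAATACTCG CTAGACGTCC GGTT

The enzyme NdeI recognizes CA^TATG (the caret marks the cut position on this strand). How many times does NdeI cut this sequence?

No occurrence of CATATG is present in the sequence.
NdeI does not cut: 0 sites.

0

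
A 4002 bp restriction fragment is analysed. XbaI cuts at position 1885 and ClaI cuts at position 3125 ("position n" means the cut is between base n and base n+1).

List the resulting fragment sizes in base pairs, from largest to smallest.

Combined cut positions (sorted): 1885, 3125.
Linear molecule, 2 cuts → 3 fragments:
  1885 − 0 = 1885 bp
  3125 − 1885 = 1240 bp
  4002 − 3125 = 877 bp
Sorted largest to smallest: 1885, 1240, 877 bp.

1885, 1240, 877 bp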